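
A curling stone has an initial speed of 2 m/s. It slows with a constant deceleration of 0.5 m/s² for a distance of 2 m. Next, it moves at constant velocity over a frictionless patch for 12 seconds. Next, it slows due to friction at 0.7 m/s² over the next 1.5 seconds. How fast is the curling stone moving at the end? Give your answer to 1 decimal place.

0.4 m/s

Phase 1 (decelerating): v₀ = 2.00 m/s, a = -0.5 m/s².
v² = v₀² + 2aΔx = 2.00² + 2·-0.5·2 = 2.00 → v = 1.41 m/s
t = (v − v₀)/a = (1.41 − 2.00)/-0.5 = 1.17 s

Phase 2 (constant speed): v₀ = 1.41 m/s, a = 0 m/s².
v = v₀ + at = 1.41 + (0)(12) = 1.41 m/s
Δx = v₀t + ½at² = 1.41·12 + 0.5·0·12² = 17.0 m

Phase 3 (decelerating): v₀ = 1.41 m/s, a = -0.7 m/s².
v = v₀ + at = 1.41 + (-0.7)(1.5) = 0.364 m/s
Δx = v₀t + ½at² = 1.41·1.5 + 0.5·-0.7·1.5² = 1.33 m
Final speed = 0.364 m/s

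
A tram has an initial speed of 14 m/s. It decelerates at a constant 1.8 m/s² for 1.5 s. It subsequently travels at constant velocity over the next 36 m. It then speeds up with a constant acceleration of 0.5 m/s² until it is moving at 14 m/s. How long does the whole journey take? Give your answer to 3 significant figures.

Phase 1 (decelerating): v₀ = 14.0 m/s, a = -1.8 m/s².
v = v₀ + at = 14.0 + (-1.8)(1.5) = 11.3 m/s
Δx = v₀t + ½at² = 14.0·1.5 + 0.5·-1.8·1.5² = 19.0 m

Phase 2 (constant speed): v₀ = 11.3 m/s, a = 0 m/s².
Constant speed: t = d/v = 36/11.3 = 3.19 s

Phase 3 (accelerating): v₀ = 11.3 m/s, a = 0.5 m/s².
v = v₀ + at → t = (14 − 11.3) / 0.5 = 5.40 s
v² = v₀² + 2aΔx → Δx = (14² − 11.3²)/(2·0.5) = 68.3 m
Total time = 1.50 + 3.19 + 5.40 = 10.1 s

10.1 s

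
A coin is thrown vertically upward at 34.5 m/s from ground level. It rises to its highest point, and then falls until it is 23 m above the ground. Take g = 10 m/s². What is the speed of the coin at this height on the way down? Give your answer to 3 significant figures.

Phase 1 (rising): v₀ = 34.5 m/s, a = -10 m/s².
v = v₀ + at → t = (0 − 34.5) / -10 = 3.45 s
v² = v₀² + 2aΔx → Δx = (0² − 34.5²)/(2·-10) = 59.5 m

Phase 2 (falling): v₀ = 0 m/s, a = -10 m/s².
Falls 36.5 m from rest: t = √(2·36.5/10) = 2.70 s; v = g·t = 27.0 m/s.
Final speed = 27.0 m/s

27.0 m/s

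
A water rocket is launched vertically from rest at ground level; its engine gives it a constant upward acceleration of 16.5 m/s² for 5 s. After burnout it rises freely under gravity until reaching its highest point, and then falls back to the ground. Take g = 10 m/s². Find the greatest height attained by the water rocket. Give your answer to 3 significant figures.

Phase 1 (powered ascent): v₀ = 0 m/s, a = 16.5 m/s².
v = v₀ + at = 0 + (16.5)(5) = 82.5 m/s
Δx = v₀t + ½at² = 0·5 + 0.5·16.5·5² = 206 m

Phase 2 (coasting upward): v₀ = 82.5 m/s, a = -10 m/s².
v = v₀ + at → t = (0 − 82.5) / -10 = 8.25 s
v² = v₀² + 2aΔx → Δx = (0² − 82.5²)/(2·-10) = 340 m
Maximum height = 206 + 340 = 547 m

547 m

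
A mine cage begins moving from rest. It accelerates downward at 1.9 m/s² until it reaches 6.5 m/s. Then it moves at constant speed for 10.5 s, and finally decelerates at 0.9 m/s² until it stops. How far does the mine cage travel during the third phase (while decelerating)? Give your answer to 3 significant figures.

23.5 m

Phase 1 (accelerating): v₀ = 0 m/s, a = 1.9 m/s².
v = v₀ + at → t = (6.5 − 0) / 1.9 = 3.42 s
v² = v₀² + 2aΔx → Δx = (6.5² − 0²)/(2·1.9) = 11.1 m

Phase 2 (constant speed): v₀ = 6.50 m/s, a = 0 m/s².
v = v₀ + at = 6.50 + (0)(10.5) = 6.50 m/s
Δx = v₀t + ½at² = 6.50·10.5 + 0.5·0·10.5² = 68.2 m

Phase 3 (decelerating): v₀ = 6.50 m/s, a = -0.9 m/s².
v = v₀ + at → t = (0 − 6.50) / -0.9 = 7.22 s
v² = v₀² + 2aΔx → Δx = (0² − 6.50²)/(2·-0.9) = 23.5 m
Distance in phase 3 = 23.5 m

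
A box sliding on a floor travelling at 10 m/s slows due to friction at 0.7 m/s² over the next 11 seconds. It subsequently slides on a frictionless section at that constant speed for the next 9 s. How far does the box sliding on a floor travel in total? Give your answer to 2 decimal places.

88.35 m

Phase 1 (decelerating): v₀ = 10.0 m/s, a = -0.7 m/s².
v = v₀ + at = 10.0 + (-0.7)(11) = 2.30 m/s
Δx = v₀t + ½at² = 10.0·11 + 0.5·-0.7·11² = 67.7 m

Phase 2 (constant speed): v₀ = 2.30 m/s, a = 0 m/s².
v = v₀ + at = 2.30 + (0)(9) = 2.30 m/s
Δx = v₀t + ½at² = 2.30·9 + 0.5·0·9² = 20.7 m
Total distance = 67.7 + 20.7 = 88.4 m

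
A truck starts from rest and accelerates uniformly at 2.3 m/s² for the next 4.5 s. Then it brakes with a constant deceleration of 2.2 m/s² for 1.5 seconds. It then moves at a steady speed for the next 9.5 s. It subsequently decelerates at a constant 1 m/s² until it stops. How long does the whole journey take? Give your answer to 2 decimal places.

Phase 1 (accelerating): v₀ = 0 m/s, a = 2.3 m/s².
v = v₀ + at = 0 + (2.3)(4.5) = 10.3 m/s
Δx = v₀t + ½at² = 0·4.5 + 0.5·2.3·4.5² = 23.3 m

Phase 2 (decelerating): v₀ = 10.3 m/s, a = -2.2 m/s².
v = v₀ + at = 10.3 + (-2.2)(1.5) = 7.05 m/s
Δx = v₀t + ½at² = 10.3·1.5 + 0.5·-2.2·1.5² = 13.0 m

Phase 3 (constant speed): v₀ = 7.05 m/s, a = 0 m/s².
v = v₀ + at = 7.05 + (0)(9.5) = 7.05 m/s
Δx = v₀t + ½at² = 7.05·9.5 + 0.5·0·9.5² = 67.0 m

Phase 4 (decelerating): v₀ = 7.05 m/s, a = -1 m/s².
v = v₀ + at → t = (0 − 7.05) / -1 = 7.05 s
v² = v₀² + 2aΔx → Δx = (0² − 7.05²)/(2·-1) = 24.9 m
Total time = 4.50 + 1.50 + 9.50 + 7.05 = 22.5 s

22.55 s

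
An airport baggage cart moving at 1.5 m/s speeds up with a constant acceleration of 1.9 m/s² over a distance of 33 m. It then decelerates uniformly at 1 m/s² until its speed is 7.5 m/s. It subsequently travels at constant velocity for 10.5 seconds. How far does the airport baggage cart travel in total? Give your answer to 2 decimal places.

147.45 m

Phase 1 (accelerating): v₀ = 1.50 m/s, a = 1.9 m/s².
v² = v₀² + 2aΔx = 1.50² + 2·1.9·33 = 128 → v = 11.3 m/s
t = (v − v₀)/a = (11.3 − 1.50)/1.9 = 5.16 s

Phase 2 (decelerating): v₀ = 11.3 m/s, a = -1 m/s².
v = v₀ + at → t = (7.5 − 11.3) / -1 = 3.80 s
v² = v₀² + 2aΔx → Δx = (7.5² − 11.3²)/(2·-1) = 35.7 m

Phase 3 (constant speed): v₀ = 7.50 m/s, a = 0 m/s².
v = v₀ + at = 7.50 + (0)(10.5) = 7.50 m/s
Δx = v₀t + ½at² = 7.50·10.5 + 0.5·0·10.5² = 78.8 m
Total distance = 33.0 + 35.7 + 78.8 = 147 m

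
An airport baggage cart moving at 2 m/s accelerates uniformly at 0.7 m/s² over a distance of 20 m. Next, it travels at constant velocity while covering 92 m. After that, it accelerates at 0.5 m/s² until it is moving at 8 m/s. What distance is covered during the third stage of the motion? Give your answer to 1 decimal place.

32.0 m

Phase 1 (accelerating): v₀ = 2.00 m/s, a = 0.7 m/s².
v² = v₀² + 2aΔx = 2.00² + 2·0.7·20 = 32.0 → v = 5.66 m/s
t = (v − v₀)/a = (5.66 − 2.00)/0.7 = 5.22 s

Phase 2 (constant speed): v₀ = 5.66 m/s, a = 0 m/s².
Constant speed: t = d/v = 92/5.66 = 16.3 s

Phase 3 (accelerating): v₀ = 5.66 m/s, a = 0.5 m/s².
v = v₀ + at → t = (8 − 5.66) / 0.5 = 4.69 s
v² = v₀² + 2aΔx → Δx = (8² − 5.66²)/(2·0.5) = 32.0 m
Distance in phase 3 = 32.0 m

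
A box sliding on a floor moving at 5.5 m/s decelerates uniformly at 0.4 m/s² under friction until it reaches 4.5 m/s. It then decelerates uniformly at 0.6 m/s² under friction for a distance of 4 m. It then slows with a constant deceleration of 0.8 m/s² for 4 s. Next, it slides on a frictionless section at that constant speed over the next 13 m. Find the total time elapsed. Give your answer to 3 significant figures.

25.2 s

Phase 1 (decelerating): v₀ = 5.50 m/s, a = -0.4 m/s².
v = v₀ + at → t = (4.5 − 5.50) / -0.4 = 2.50 s
v² = v₀² + 2aΔx → Δx = (4.5² − 5.50²)/(2·-0.4) = 12.5 m

Phase 2 (decelerating): v₀ = 4.50 m/s, a = -0.6 m/s².
v² = v₀² + 2aΔx = 4.50² + 2·-0.6·4 = 15.4 → v = 3.93 m/s
t = (v − v₀)/a = (3.93 − 4.50)/-0.6 = 0.949 s

Phase 3 (decelerating): v₀ = 3.93 m/s, a = -0.8 m/s².
v = v₀ + at = 3.93 + (-0.8)(4) = 0.731 m/s
Δx = v₀t + ½at² = 3.93·4 + 0.5·-0.8·4² = 9.32 m

Phase 4 (constant speed): v₀ = 0.731 m/s, a = 0 m/s².
Constant speed: t = d/v = 13/0.731 = 17.8 s
Total time = 2.50 + 0.949 + 4.00 + 17.8 = 25.2 s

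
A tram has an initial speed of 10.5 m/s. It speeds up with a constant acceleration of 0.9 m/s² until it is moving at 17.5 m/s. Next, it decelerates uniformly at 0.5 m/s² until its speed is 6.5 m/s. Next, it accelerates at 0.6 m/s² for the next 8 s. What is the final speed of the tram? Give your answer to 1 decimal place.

Phase 1 (accelerating): v₀ = 10.5 m/s, a = 0.9 m/s².
v = v₀ + at → t = (17.5 − 10.5) / 0.9 = 7.78 s
v² = v₀² + 2aΔx → Δx = (17.5² − 10.5²)/(2·0.9) = 109 m

Phase 2 (decelerating): v₀ = 17.5 m/s, a = -0.5 m/s².
v = v₀ + at → t = (6.5 − 17.5) / -0.5 = 22.0 s
v² = v₀² + 2aΔx → Δx = (6.5² − 17.5²)/(2·-0.5) = 264 m

Phase 3 (accelerating): v₀ = 6.50 m/s, a = 0.6 m/s².
v = v₀ + at = 6.50 + (0.6)(8) = 11.3 m/s
Δx = v₀t + ½at² = 6.50·8 + 0.5·0.6·8² = 71.2 m
Final speed = 11.3 m/s

11.3 m/s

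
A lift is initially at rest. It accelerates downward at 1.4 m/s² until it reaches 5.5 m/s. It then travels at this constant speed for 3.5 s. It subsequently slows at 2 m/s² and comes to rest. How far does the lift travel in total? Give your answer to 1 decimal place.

37.6 m

Phase 1 (accelerating): v₀ = 0 m/s, a = 1.4 m/s².
v = v₀ + at → t = (5.5 − 0) / 1.4 = 3.93 s
v² = v₀² + 2aΔx → Δx = (5.5² − 0²)/(2·1.4) = 10.8 m

Phase 2 (constant speed): v₀ = 5.50 m/s, a = 0 m/s².
v = v₀ + at = 5.50 + (0)(3.5) = 5.50 m/s
Δx = v₀t + ½at² = 5.50·3.5 + 0.5·0·3.5² = 19.2 m

Phase 3 (decelerating): v₀ = 5.50 m/s, a = -2 m/s².
v = v₀ + at → t = (0 − 5.50) / -2 = 2.75 s
v² = v₀² + 2aΔx → Δx = (0² − 5.50²)/(2·-2) = 7.56 m
Total distance = 10.8 + 19.2 + 7.56 = 37.6 m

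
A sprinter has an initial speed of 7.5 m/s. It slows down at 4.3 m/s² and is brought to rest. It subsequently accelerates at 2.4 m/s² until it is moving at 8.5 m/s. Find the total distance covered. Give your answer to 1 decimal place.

Phase 1 (decelerating): v₀ = 7.50 m/s, a = -4.3 m/s².
v = v₀ + at → t = (0 − 7.50) / -4.3 = 1.74 s
v² = v₀² + 2aΔx → Δx = (0² − 7.50²)/(2·-4.3) = 6.54 m

Phase 2 (accelerating): v₀ = 0 m/s, a = 2.4 m/s².
v = v₀ + at → t = (8.5 − 0) / 2.4 = 3.54 s
v² = v₀² + 2aΔx → Δx = (8.5² − 0²)/(2·2.4) = 15.1 m
Total distance = 6.54 + 15.1 = 21.6 m

21.6 m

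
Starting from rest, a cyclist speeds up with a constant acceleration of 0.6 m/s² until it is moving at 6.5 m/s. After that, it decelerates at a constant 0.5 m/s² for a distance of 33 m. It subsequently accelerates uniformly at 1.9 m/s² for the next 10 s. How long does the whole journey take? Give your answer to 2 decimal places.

Phase 1 (accelerating): v₀ = 0 m/s, a = 0.6 m/s².
v = v₀ + at → t = (6.5 − 0) / 0.6 = 10.8 s
v² = v₀² + 2aΔx → Δx = (6.5² − 0²)/(2·0.6) = 35.2 m

Phase 2 (decelerating): v₀ = 6.50 m/s, a = -0.5 m/s².
v² = v₀² + 2aΔx = 6.50² + 2·-0.5·33 = 9.25 → v = 3.04 m/s
t = (v − v₀)/a = (3.04 − 6.50)/-0.5 = 6.92 s

Phase 3 (accelerating): v₀ = 3.04 m/s, a = 1.9 m/s².
v = v₀ + at = 3.04 + (1.9)(10) = 22.0 m/s
Δx = v₀t + ½at² = 3.04·10 + 0.5·1.9·10² = 125 m
Total time = 10.8 + 6.92 + 10.0 = 27.8 s

27.75 s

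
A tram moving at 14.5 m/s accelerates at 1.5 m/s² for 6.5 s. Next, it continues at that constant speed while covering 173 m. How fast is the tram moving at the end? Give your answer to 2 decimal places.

24.25 m/s

Phase 1 (accelerating): v₀ = 14.5 m/s, a = 1.5 m/s².
v = v₀ + at = 14.5 + (1.5)(6.5) = 24.2 m/s
Δx = v₀t + ½at² = 14.5·6.5 + 0.5·1.5·6.5² = 126 m

Phase 2 (constant speed): v₀ = 24.2 m/s, a = 0 m/s².
Constant speed: t = d/v = 173/24.2 = 7.13 s
Final speed = 24.2 m/s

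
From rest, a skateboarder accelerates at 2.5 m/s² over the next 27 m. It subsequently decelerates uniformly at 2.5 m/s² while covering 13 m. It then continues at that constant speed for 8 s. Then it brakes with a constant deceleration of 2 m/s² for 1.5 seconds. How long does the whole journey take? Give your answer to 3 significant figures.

Phase 1 (accelerating): v₀ = 0 m/s, a = 2.5 m/s².
v² = v₀² + 2aΔx = 0² + 2·2.5·27 = 135 → v = 11.6 m/s
t = (v − v₀)/a = (11.6 − 0)/2.5 = 4.65 s

Phase 2 (decelerating): v₀ = 11.6 m/s, a = -2.5 m/s².
v² = v₀² + 2aΔx = 11.6² + 2·-2.5·13 = 70.0 → v = 8.37 m/s
t = (v − v₀)/a = (8.37 − 11.6)/-2.5 = 1.30 s

Phase 3 (constant speed): v₀ = 8.37 m/s, a = 0 m/s².
v = v₀ + at = 8.37 + (0)(8) = 8.37 m/s
Δx = v₀t + ½at² = 8.37·8 + 0.5·0·8² = 66.9 m

Phase 4 (decelerating): v₀ = 8.37 m/s, a = -2 m/s².
v = v₀ + at = 8.37 + (-2)(1.5) = 5.37 m/s
Δx = v₀t + ½at² = 8.37·1.5 + 0.5·-2·1.5² = 10.3 m
Total time = 4.65 + 1.30 + 8.00 + 1.50 = 15.4 s

15.4 s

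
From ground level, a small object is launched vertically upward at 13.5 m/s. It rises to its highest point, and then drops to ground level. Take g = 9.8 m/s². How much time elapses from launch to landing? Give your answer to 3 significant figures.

Phase 1 (rising): v₀ = 13.5 m/s, a = -9.8 m/s².
v = v₀ + at → t = (0 − 13.5) / -9.8 = 1.38 s
v² = v₀² + 2aΔx → Δx = (0² − 13.5²)/(2·-9.8) = 9.30 m

Phase 2 (falling): v₀ = 0 m/s, a = -9.8 m/s².
Falls 9.30 m from rest: t = √(2·9.30/9.8) = 1.38 s; v = g·t = 13.5 m/s.
Total time = 1.38 + 1.38 = 2.76 s

2.76 s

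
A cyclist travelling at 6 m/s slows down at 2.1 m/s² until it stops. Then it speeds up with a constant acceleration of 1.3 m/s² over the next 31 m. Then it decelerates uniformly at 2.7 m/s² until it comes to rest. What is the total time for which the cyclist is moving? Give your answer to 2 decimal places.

13.09 s

Phase 1 (decelerating): v₀ = 6.00 m/s, a = -2.1 m/s².
v = v₀ + at → t = (0 − 6.00) / -2.1 = 2.86 s
v² = v₀² + 2aΔx → Δx = (0² − 6.00²)/(2·-2.1) = 8.57 m

Phase 2 (accelerating): v₀ = 0 m/s, a = 1.3 m/s².
v² = v₀² + 2aΔx = 0² + 2·1.3·31 = 80.6 → v = 8.98 m/s
t = (v − v₀)/a = (8.98 − 0)/1.3 = 6.91 s

Phase 3 (decelerating): v₀ = 8.98 m/s, a = -2.7 m/s².
v = v₀ + at → t = (0 − 8.98) / -2.7 = 3.33 s
v² = v₀² + 2aΔx → Δx = (0² − 8.98²)/(2·-2.7) = 14.9 m
Total time = 2.86 + 6.91 + 3.33 = 13.1 s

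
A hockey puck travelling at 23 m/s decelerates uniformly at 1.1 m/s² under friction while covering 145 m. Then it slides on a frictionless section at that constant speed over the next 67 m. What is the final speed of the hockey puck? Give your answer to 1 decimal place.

Phase 1 (decelerating): v₀ = 23.0 m/s, a = -1.1 m/s².
v² = v₀² + 2aΔx = 23.0² + 2·-1.1·145 = 210 → v = 14.5 m/s
t = (v − v₀)/a = (14.5 − 23.0)/-1.1 = 7.74 s

Phase 2 (constant speed): v₀ = 14.5 m/s, a = 0 m/s².
Constant speed: t = d/v = 67/14.5 = 4.62 s
Final speed = 14.5 m/s

14.5 m/s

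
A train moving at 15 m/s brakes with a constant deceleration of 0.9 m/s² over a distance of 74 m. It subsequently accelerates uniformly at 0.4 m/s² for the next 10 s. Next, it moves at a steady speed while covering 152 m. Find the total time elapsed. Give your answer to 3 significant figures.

Phase 1 (decelerating): v₀ = 15.0 m/s, a = -0.9 m/s².
v² = v₀² + 2aΔx = 15.0² + 2·-0.9·74 = 91.8 → v = 9.58 m/s
t = (v − v₀)/a = (9.58 − 15.0)/-0.9 = 6.02 s

Phase 2 (accelerating): v₀ = 9.58 m/s, a = 0.4 m/s².
v = v₀ + at = 9.58 + (0.4)(10) = 13.6 m/s
Δx = v₀t + ½at² = 9.58·10 + 0.5·0.4·10² = 116 m

Phase 3 (constant speed): v₀ = 13.6 m/s, a = 0 m/s².
Constant speed: t = d/v = 152/13.6 = 11.2 s
Total time = 6.02 + 10.0 + 11.2 = 27.2 s

27.2 s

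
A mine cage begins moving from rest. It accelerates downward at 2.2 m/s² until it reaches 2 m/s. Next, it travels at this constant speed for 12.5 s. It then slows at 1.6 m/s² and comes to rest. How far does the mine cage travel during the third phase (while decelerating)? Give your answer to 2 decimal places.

1.25 m

Phase 1 (accelerating): v₀ = 0 m/s, a = 2.2 m/s².
v = v₀ + at → t = (2 − 0) / 2.2 = 0.909 s
v² = v₀² + 2aΔx → Δx = (2² − 0²)/(2·2.2) = 0.909 m

Phase 2 (constant speed): v₀ = 2.00 m/s, a = 0 m/s².
v = v₀ + at = 2.00 + (0)(12.5) = 2.00 m/s
Δx = v₀t + ½at² = 2.00·12.5 + 0.5·0·12.5² = 25.0 m

Phase 3 (decelerating): v₀ = 2.00 m/s, a = -1.6 m/s².
v = v₀ + at → t = (0 − 2.00) / -1.6 = 1.25 s
v² = v₀² + 2aΔx → Δx = (0² − 2.00²)/(2·-1.6) = 1.25 m
Distance in phase 3 = 1.25 m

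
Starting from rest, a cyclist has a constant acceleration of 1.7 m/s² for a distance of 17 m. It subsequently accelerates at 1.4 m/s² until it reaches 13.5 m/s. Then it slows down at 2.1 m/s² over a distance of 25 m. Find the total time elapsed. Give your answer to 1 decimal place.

Phase 1 (accelerating): v₀ = 0 m/s, a = 1.7 m/s².
v² = v₀² + 2aΔx = 0² + 2·1.7·17 = 57.8 → v = 7.60 m/s
t = (v − v₀)/a = (7.60 − 0)/1.7 = 4.47 s

Phase 2 (accelerating): v₀ = 7.60 m/s, a = 1.4 m/s².
v = v₀ + at → t = (13.5 − 7.60) / 1.4 = 4.21 s
v² = v₀² + 2aΔx → Δx = (13.5² − 7.60²)/(2·1.4) = 44.4 m

Phase 3 (decelerating): v₀ = 13.5 m/s, a = -2.1 m/s².
v² = v₀² + 2aΔx = 13.5² + 2·-2.1·25 = 77.2 → v = 8.79 m/s
t = (v − v₀)/a = (8.79 − 13.5)/-2.1 = 2.24 s
Total time = 4.47 + 4.21 + 2.24 = 10.9 s

10.9 s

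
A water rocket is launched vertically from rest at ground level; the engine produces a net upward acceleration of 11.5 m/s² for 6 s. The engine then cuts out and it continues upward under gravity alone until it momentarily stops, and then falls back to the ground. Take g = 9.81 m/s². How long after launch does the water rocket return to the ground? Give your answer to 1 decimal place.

Phase 1 (powered ascent): v₀ = 0 m/s, a = 11.5 m/s².
v = v₀ + at = 0 + (11.5)(6) = 69.0 m/s
Δx = v₀t + ½at² = 0·6 + 0.5·11.5·6² = 207 m

Phase 2 (coasting upward): v₀ = 69.0 m/s, a = -9.81 m/s².
v = v₀ + at → t = (0 − 69.0) / -9.81 = 7.03 s
v² = v₀² + 2aΔx → Δx = (0² − 69.0²)/(2·-9.81) = 243 m

Phase 3 (free fall): v₀ = 0 m/s, a = -9.81 m/s².
Falls 450 m from rest: t = √(2·450/9.81) = 9.57 s; v = g·t = 93.9 m/s.
Total time = 6.00 + 7.03 + 9.57 = 22.6 s

22.6 s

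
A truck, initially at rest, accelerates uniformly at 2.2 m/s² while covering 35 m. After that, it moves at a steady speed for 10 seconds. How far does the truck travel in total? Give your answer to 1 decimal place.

Phase 1 (accelerating): v₀ = 0 m/s, a = 2.2 m/s².
v² = v₀² + 2aΔx = 0² + 2·2.2·35 = 154 → v = 12.4 m/s
t = (v − v₀)/a = (12.4 − 0)/2.2 = 5.64 s

Phase 2 (constant speed): v₀ = 12.4 m/s, a = 0 m/s².
v = v₀ + at = 12.4 + (0)(10) = 12.4 m/s
Δx = v₀t + ½at² = 12.4·10 + 0.5·0·10² = 124 m
Total distance = 35.0 + 124 = 159 m

159.1 m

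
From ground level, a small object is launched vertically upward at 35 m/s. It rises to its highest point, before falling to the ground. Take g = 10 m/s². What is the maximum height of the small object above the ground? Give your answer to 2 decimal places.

61.25 m

Phase 1 (rising): v₀ = 35.0 m/s, a = -10 m/s².
v = v₀ + at → t = (0 − 35.0) / -10 = 3.50 s
v² = v₀² + 2aΔx → Δx = (0² − 35.0²)/(2·-10) = 61.2 m
Maximum height = 61.2 m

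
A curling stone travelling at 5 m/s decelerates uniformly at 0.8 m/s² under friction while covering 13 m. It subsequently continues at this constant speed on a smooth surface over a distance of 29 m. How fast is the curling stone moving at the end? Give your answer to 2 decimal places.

Phase 1 (decelerating): v₀ = 5.00 m/s, a = -0.8 m/s².
v² = v₀² + 2aΔx = 5.00² + 2·-0.8·13 = 4.20 → v = 2.05 m/s
t = (v − v₀)/a = (2.05 − 5.00)/-0.8 = 3.69 s

Phase 2 (constant speed): v₀ = 2.05 m/s, a = 0 m/s².
Constant speed: t = d/v = 29/2.05 = 14.2 s
Final speed = 2.05 m/s

2.05 m/s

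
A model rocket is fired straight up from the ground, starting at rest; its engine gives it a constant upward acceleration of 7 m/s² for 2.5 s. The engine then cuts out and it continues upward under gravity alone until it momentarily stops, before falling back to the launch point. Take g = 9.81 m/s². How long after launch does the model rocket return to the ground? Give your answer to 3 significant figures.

7.05 s

Phase 1 (powered ascent): v₀ = 0 m/s, a = 7 m/s².
v = v₀ + at = 0 + (7)(2.5) = 17.5 m/s
Δx = v₀t + ½at² = 0·2.5 + 0.5·7·2.5² = 21.9 m

Phase 2 (coasting upward): v₀ = 17.5 m/s, a = -9.81 m/s².
v = v₀ + at → t = (0 − 17.5) / -9.81 = 1.78 s
v² = v₀² + 2aΔx → Δx = (0² − 17.5²)/(2·-9.81) = 15.6 m

Phase 3 (free fall): v₀ = 0 m/s, a = -9.81 m/s².
Falls 37.5 m from rest: t = √(2·37.5/9.81) = 2.76 s; v = g·t = 27.1 m/s.
Total time = 2.50 + 1.78 + 2.76 = 7.05 s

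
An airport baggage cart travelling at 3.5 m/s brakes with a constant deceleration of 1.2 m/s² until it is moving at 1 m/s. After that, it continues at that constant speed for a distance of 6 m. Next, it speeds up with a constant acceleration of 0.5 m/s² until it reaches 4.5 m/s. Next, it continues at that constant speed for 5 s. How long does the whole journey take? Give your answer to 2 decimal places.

20.08 s

Phase 1 (decelerating): v₀ = 3.50 m/s, a = -1.2 m/s².
v = v₀ + at → t = (1 − 3.50) / -1.2 = 2.08 s
v² = v₀² + 2aΔx → Δx = (1² − 3.50²)/(2·-1.2) = 4.69 m

Phase 2 (constant speed): v₀ = 1.00 m/s, a = 0 m/s².
Constant speed: t = d/v = 6/1.00 = 6.00 s

Phase 3 (accelerating): v₀ = 1.00 m/s, a = 0.5 m/s².
v = v₀ + at → t = (4.5 − 1.00) / 0.5 = 7.00 s
v² = v₀² + 2aΔx → Δx = (4.5² − 1.00²)/(2·0.5) = 19.2 m

Phase 4 (constant speed): v₀ = 4.50 m/s, a = 0 m/s².
v = v₀ + at = 4.50 + (0)(5) = 4.50 m/s
Δx = v₀t + ½at² = 4.50·5 + 0.5·0·5² = 22.5 m
Total time = 2.08 + 6.00 + 7.00 + 5.00 = 20.1 s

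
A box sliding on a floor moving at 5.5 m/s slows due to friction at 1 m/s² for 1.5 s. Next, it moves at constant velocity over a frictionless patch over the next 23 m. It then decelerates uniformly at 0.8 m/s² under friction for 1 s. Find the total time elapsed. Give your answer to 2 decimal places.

Phase 1 (decelerating): v₀ = 5.50 m/s, a = -1 m/s².
v = v₀ + at = 5.50 + (-1)(1.5) = 4.00 m/s
Δx = v₀t + ½at² = 5.50·1.5 + 0.5·-1·1.5² = 7.12 m

Phase 2 (constant speed): v₀ = 4.00 m/s, a = 0 m/s².
Constant speed: t = d/v = 23/4.00 = 5.75 s

Phase 3 (decelerating): v₀ = 4.00 m/s, a = -0.8 m/s².
v = v₀ + at = 4.00 + (-0.8)(1) = 3.20 m/s
Δx = v₀t + ½at² = 4.00·1 + 0.5·-0.8·1² = 3.60 m
Total time = 1.50 + 5.75 + 1.00 = 8.25 s

8.25 s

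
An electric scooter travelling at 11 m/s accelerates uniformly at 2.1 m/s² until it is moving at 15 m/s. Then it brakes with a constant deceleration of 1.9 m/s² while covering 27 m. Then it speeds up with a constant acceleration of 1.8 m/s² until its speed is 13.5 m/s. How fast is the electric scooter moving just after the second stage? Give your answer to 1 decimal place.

11.1 m/s

Phase 1 (accelerating): v₀ = 11.0 m/s, a = 2.1 m/s².
v = v₀ + at → t = (15 − 11.0) / 2.1 = 1.90 s
v² = v₀² + 2aΔx → Δx = (15² − 11.0²)/(2·2.1) = 24.8 m

Phase 2 (decelerating): v₀ = 15.0 m/s, a = -1.9 m/s².
v² = v₀² + 2aΔx = 15.0² + 2·-1.9·27 = 122 → v = 11.1 m/s
t = (v − v₀)/a = (11.1 − 15.0)/-1.9 = 2.07 s
Speed at end of phase 2 = 11.1 m/s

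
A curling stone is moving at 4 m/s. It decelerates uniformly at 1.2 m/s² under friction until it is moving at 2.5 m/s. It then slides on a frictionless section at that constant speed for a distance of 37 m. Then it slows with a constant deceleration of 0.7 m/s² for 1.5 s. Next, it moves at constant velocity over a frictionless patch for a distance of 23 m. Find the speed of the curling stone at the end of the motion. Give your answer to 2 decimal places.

1.45 m/s

Phase 1 (decelerating): v₀ = 4.00 m/s, a = -1.2 m/s².
v = v₀ + at → t = (2.5 − 4.00) / -1.2 = 1.25 s
v² = v₀² + 2aΔx → Δx = (2.5² − 4.00²)/(2·-1.2) = 4.06 m

Phase 2 (constant speed): v₀ = 2.50 m/s, a = 0 m/s².
Constant speed: t = d/v = 37/2.50 = 14.8 s

Phase 3 (decelerating): v₀ = 2.50 m/s, a = -0.7 m/s².
v = v₀ + at = 2.50 + (-0.7)(1.5) = 1.45 m/s
Δx = v₀t + ½at² = 2.50·1.5 + 0.5·-0.7·1.5² = 2.96 m

Phase 4 (constant speed): v₀ = 1.45 m/s, a = 0 m/s².
Constant speed: t = d/v = 23/1.45 = 15.9 s
Final speed = 1.45 m/s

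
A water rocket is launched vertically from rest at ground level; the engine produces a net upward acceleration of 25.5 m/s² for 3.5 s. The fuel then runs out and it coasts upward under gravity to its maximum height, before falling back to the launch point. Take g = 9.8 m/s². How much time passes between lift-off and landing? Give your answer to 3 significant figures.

Phase 1 (powered ascent): v₀ = 0 m/s, a = 25.5 m/s².
v = v₀ + at = 0 + (25.5)(3.5) = 89.2 m/s
Δx = v₀t + ½at² = 0·3.5 + 0.5·25.5·3.5² = 156 m

Phase 2 (coasting upward): v₀ = 89.2 m/s, a = -9.8 m/s².
v = v₀ + at → t = (0 − 89.2) / -9.8 = 9.11 s
v² = v₀² + 2aΔx → Δx = (0² − 89.2²)/(2·-9.8) = 406 m

Phase 3 (free fall): v₀ = 0 m/s, a = -9.8 m/s².
Falls 563 m from rest: t = √(2·563/9.8) = 10.7 s; v = g·t = 105 m/s.
Total time = 3.50 + 9.11 + 10.7 = 23.3 s

23.3 s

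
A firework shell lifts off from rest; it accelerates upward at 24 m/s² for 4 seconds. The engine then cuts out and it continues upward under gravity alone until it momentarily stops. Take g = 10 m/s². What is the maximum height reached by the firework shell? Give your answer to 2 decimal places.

Phase 1 (powered ascent): v₀ = 0 m/s, a = 24 m/s².
v = v₀ + at = 0 + (24)(4) = 96.0 m/s
Δx = v₀t + ½at² = 0·4 + 0.5·24·4² = 192 m

Phase 2 (coasting upward): v₀ = 96.0 m/s, a = -10 m/s².
v = v₀ + at → t = (0 − 96.0) / -10 = 9.60 s
v² = v₀² + 2aΔx → Δx = (0² − 96.0²)/(2·-10) = 461 m
Maximum height = 192 + 461 = 653 m

652.80 m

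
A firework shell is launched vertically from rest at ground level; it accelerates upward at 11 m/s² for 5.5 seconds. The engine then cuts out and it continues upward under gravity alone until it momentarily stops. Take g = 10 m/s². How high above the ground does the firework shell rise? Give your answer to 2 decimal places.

349.39 m

Phase 1 (powered ascent): v₀ = 0 m/s, a = 11 m/s².
v = v₀ + at = 0 + (11)(5.5) = 60.5 m/s
Δx = v₀t + ½at² = 0·5.5 + 0.5·11·5.5² = 166 m

Phase 2 (coasting upward): v₀ = 60.5 m/s, a = -10 m/s².
v = v₀ + at → t = (0 − 60.5) / -10 = 6.05 s
v² = v₀² + 2aΔx → Δx = (0² − 60.5²)/(2·-10) = 183 m
Maximum height = 166 + 183 = 349 m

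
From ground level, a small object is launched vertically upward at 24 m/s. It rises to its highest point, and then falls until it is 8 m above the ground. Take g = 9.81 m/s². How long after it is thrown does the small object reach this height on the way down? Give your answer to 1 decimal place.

4.5 s

Phase 1 (rising): v₀ = 24.0 m/s, a = -9.81 m/s².
v = v₀ + at → t = (0 − 24.0) / -9.81 = 2.45 s
v² = v₀² + 2aΔx → Δx = (0² − 24.0²)/(2·-9.81) = 29.4 m

Phase 2 (falling): v₀ = 0 m/s, a = -9.81 m/s².
Falls 21.4 m from rest: t = √(2·21.4/9.81) = 2.09 s; v = g·t = 20.5 m/s.
Total time = 2.45 + 2.09 = 4.53 s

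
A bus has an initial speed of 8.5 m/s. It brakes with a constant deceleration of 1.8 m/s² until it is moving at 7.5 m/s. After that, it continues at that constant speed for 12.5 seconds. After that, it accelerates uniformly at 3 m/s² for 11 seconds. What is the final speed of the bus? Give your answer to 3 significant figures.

Phase 1 (decelerating): v₀ = 8.50 m/s, a = -1.8 m/s².
v = v₀ + at → t = (7.5 − 8.50) / -1.8 = 0.556 s
v² = v₀² + 2aΔx → Δx = (7.5² − 8.50²)/(2·-1.8) = 4.44 m

Phase 2 (constant speed): v₀ = 7.50 m/s, a = 0 m/s².
v = v₀ + at = 7.50 + (0)(12.5) = 7.50 m/s
Δx = v₀t + ½at² = 7.50·12.5 + 0.5·0·12.5² = 93.8 m

Phase 3 (accelerating): v₀ = 7.50 m/s, a = 3 m/s².
v = v₀ + at = 7.50 + (3)(11) = 40.5 m/s
Δx = v₀t + ½at² = 7.50·11 + 0.5·3·11² = 264 m
Final speed = 40.5 m/s

40.5 m/s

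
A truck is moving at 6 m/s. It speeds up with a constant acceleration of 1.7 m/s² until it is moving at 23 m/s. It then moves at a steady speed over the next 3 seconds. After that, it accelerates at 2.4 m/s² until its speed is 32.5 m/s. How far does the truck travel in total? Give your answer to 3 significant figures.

324 m

Phase 1 (accelerating): v₀ = 6.00 m/s, a = 1.7 m/s².
v = v₀ + at → t = (23 − 6.00) / 1.7 = 10.0 s
v² = v₀² + 2aΔx → Δx = (23² − 6.00²)/(2·1.7) = 145 m

Phase 2 (constant speed): v₀ = 23.0 m/s, a = 0 m/s².
v = v₀ + at = 23.0 + (0)(3) = 23.0 m/s
Δx = v₀t + ½at² = 23.0·3 + 0.5·0·3² = 69.0 m

Phase 3 (accelerating): v₀ = 23.0 m/s, a = 2.4 m/s².
v = v₀ + at → t = (32.5 − 23.0) / 2.4 = 3.96 s
v² = v₀² + 2aΔx → Δx = (32.5² − 23.0²)/(2·2.4) = 110 m
Total distance = 145 + 69.0 + 110 = 324 m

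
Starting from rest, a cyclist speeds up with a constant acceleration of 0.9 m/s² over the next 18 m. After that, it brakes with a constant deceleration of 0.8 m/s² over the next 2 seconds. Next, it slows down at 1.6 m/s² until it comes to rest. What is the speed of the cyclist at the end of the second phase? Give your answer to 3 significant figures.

Phase 1 (accelerating): v₀ = 0 m/s, a = 0.9 m/s².
v² = v₀² + 2aΔx = 0² + 2·0.9·18 = 32.4 → v = 5.69 m/s
t = (v − v₀)/a = (5.69 − 0)/0.9 = 6.32 s

Phase 2 (decelerating): v₀ = 5.69 m/s, a = -0.8 m/s².
v = v₀ + at = 5.69 + (-0.8)(2) = 4.09 m/s
Δx = v₀t + ½at² = 5.69·2 + 0.5·-0.8·2² = 9.78 m
Speed at end of phase 2 = 4.09 m/s

4.09 m/s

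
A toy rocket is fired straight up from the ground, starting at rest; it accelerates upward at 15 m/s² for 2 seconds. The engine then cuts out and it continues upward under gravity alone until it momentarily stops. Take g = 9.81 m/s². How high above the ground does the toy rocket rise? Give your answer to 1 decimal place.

Phase 1 (powered ascent): v₀ = 0 m/s, a = 15 m/s².
v = v₀ + at = 0 + (15)(2) = 30.0 m/s
Δx = v₀t + ½at² = 0·2 + 0.5·15·2² = 30.0 m

Phase 2 (coasting upward): v₀ = 30.0 m/s, a = -9.81 m/s².
v = v₀ + at → t = (0 − 30.0) / -9.81 = 3.06 s
v² = v₀² + 2aΔx → Δx = (0² − 30.0²)/(2·-9.81) = 45.9 m
Maximum height = 30.0 + 45.9 = 75.9 m

75.9 m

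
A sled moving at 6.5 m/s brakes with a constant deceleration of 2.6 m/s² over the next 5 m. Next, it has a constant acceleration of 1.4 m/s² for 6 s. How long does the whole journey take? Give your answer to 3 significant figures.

Phase 1 (decelerating): v₀ = 6.50 m/s, a = -2.6 m/s².
v² = v₀² + 2aΔx = 6.50² + 2·-2.6·5 = 16.2 → v = 4.03 m/s
t = (v − v₀)/a = (4.03 − 6.50)/-2.6 = 0.950 s

Phase 2 (accelerating): v₀ = 4.03 m/s, a = 1.4 m/s².
v = v₀ + at = 4.03 + (1.4)(6) = 12.4 m/s
Δx = v₀t + ½at² = 4.03·6 + 0.5·1.4·6² = 49.4 m
Total time = 0.950 + 6.00 = 6.95 s

6.95 s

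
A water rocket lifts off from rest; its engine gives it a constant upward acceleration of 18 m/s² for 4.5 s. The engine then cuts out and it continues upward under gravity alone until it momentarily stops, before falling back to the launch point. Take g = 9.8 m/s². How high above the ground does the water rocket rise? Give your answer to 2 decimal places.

Phase 1 (powered ascent): v₀ = 0 m/s, a = 18 m/s².
v = v₀ + at = 0 + (18)(4.5) = 81.0 m/s
Δx = v₀t + ½at² = 0·4.5 + 0.5·18·4.5² = 182 m

Phase 2 (coasting upward): v₀ = 81.0 m/s, a = -9.8 m/s².
v = v₀ + at → t = (0 − 81.0) / -9.8 = 8.27 s
v² = v₀² + 2aΔx → Δx = (0² − 81.0²)/(2·-9.8) = 335 m
Maximum height = 182 + 335 = 517 m

516.99 m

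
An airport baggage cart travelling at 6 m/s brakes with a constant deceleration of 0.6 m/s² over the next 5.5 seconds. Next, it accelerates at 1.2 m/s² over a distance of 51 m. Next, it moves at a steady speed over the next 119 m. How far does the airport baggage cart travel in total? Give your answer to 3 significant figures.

Phase 1 (decelerating): v₀ = 6.00 m/s, a = -0.6 m/s².
v = v₀ + at = 6.00 + (-0.6)(5.5) = 2.70 m/s
Δx = v₀t + ½at² = 6.00·5.5 + 0.5·-0.6·5.5² = 23.9 m

Phase 2 (accelerating): v₀ = 2.70 m/s, a = 1.2 m/s².
v² = v₀² + 2aΔx = 2.70² + 2·1.2·51 = 130 → v = 11.4 m/s
t = (v − v₀)/a = (11.4 − 2.70)/1.2 = 7.24 s

Phase 3 (constant speed): v₀ = 11.4 m/s, a = 0 m/s².
Constant speed: t = d/v = 119/11.4 = 10.4 s
Total distance = 23.9 + 51.0 + 119 = 194 m

194 m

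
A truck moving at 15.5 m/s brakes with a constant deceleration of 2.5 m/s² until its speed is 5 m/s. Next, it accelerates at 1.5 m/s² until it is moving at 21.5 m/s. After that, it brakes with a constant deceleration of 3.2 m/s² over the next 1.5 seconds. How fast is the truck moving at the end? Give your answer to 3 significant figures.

Phase 1 (decelerating): v₀ = 15.5 m/s, a = -2.5 m/s².
v = v₀ + at → t = (5 − 15.5) / -2.5 = 4.20 s
v² = v₀² + 2aΔx → Δx = (5² − 15.5²)/(2·-2.5) = 43.0 m

Phase 2 (accelerating): v₀ = 5.00 m/s, a = 1.5 m/s².
v = v₀ + at → t = (21.5 − 5.00) / 1.5 = 11.0 s
v² = v₀² + 2aΔx → Δx = (21.5² − 5.00²)/(2·1.5) = 146 m

Phase 3 (decelerating): v₀ = 21.5 m/s, a = -3.2 m/s².
v = v₀ + at = 21.5 + (-3.2)(1.5) = 16.7 m/s
Δx = v₀t + ½at² = 21.5·1.5 + 0.5·-3.2·1.5² = 28.6 m
Final speed = 16.7 m/s

16.7 m/s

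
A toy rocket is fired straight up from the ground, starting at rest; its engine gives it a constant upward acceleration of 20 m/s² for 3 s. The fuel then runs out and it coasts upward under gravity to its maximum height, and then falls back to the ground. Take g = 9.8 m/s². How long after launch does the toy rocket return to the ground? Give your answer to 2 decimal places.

Phase 1 (powered ascent): v₀ = 0 m/s, a = 20 m/s².
v = v₀ + at = 0 + (20)(3) = 60.0 m/s
Δx = v₀t + ½at² = 0·3 + 0.5·20·3² = 90.0 m

Phase 2 (coasting upward): v₀ = 60.0 m/s, a = -9.8 m/s².
v = v₀ + at → t = (0 − 60.0) / -9.8 = 6.12 s
v² = v₀² + 2aΔx → Δx = (0² − 60.0²)/(2·-9.8) = 184 m

Phase 3 (free fall): v₀ = 0 m/s, a = -9.8 m/s².
Falls 274 m from rest: t = √(2·274/9.8) = 7.47 s; v = g·t = 73.2 m/s.
Total time = 3.00 + 6.12 + 7.47 = 16.6 s

16.60 s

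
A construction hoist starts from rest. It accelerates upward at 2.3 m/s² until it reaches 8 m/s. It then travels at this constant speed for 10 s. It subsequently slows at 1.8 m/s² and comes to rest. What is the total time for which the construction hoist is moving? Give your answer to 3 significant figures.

17.9 s

Phase 1 (accelerating): v₀ = 0 m/s, a = 2.3 m/s².
v = v₀ + at → t = (8 − 0) / 2.3 = 3.48 s
v² = v₀² + 2aΔx → Δx = (8² − 0²)/(2·2.3) = 13.9 m

Phase 2 (constant speed): v₀ = 8.00 m/s, a = 0 m/s².
v = v₀ + at = 8.00 + (0)(10) = 8.00 m/s
Δx = v₀t + ½at² = 8.00·10 + 0.5·0·10² = 80.0 m

Phase 3 (decelerating): v₀ = 8.00 m/s, a = -1.8 m/s².
v = v₀ + at → t = (0 − 8.00) / -1.8 = 4.44 s
v² = v₀² + 2aΔx → Δx = (0² − 8.00²)/(2·-1.8) = 17.8 m
Total time = 3.48 + 10.0 + 4.44 = 17.9 s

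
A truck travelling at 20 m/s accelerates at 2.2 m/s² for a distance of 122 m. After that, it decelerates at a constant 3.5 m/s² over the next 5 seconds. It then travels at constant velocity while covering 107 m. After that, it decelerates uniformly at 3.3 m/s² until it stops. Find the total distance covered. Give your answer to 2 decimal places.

364.32 m

Phase 1 (accelerating): v₀ = 20.0 m/s, a = 2.2 m/s².
v² = v₀² + 2aΔx = 20.0² + 2·2.2·122 = 937 → v = 30.6 m/s
t = (v − v₀)/a = (30.6 − 20.0)/2.2 = 4.82 s

Phase 2 (decelerating): v₀ = 30.6 m/s, a = -3.5 m/s².
v = v₀ + at = 30.6 + (-3.5)(5) = 13.1 m/s
Δx = v₀t + ½at² = 30.6·5 + 0.5·-3.5·5² = 109 m

Phase 3 (constant speed): v₀ = 13.1 m/s, a = 0 m/s².
Constant speed: t = d/v = 107/13.1 = 8.16 s

Phase 4 (decelerating): v₀ = 13.1 m/s, a = -3.3 m/s².
v = v₀ + at → t = (0 − 13.1) / -3.3 = 3.97 s
v² = v₀² + 2aΔx → Δx = (0² − 13.1²)/(2·-3.3) = 26.0 m
Total distance = 122 + 109 + 107 + 26.0 = 364 m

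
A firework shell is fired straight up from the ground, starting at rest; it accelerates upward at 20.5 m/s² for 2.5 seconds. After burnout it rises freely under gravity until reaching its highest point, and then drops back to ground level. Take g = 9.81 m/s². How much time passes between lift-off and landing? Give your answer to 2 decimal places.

14.08 s

Phase 1 (powered ascent): v₀ = 0 m/s, a = 20.5 m/s².
v = v₀ + at = 0 + (20.5)(2.5) = 51.2 m/s
Δx = v₀t + ½at² = 0·2.5 + 0.5·20.5·2.5² = 64.1 m

Phase 2 (coasting upward): v₀ = 51.2 m/s, a = -9.81 m/s².
v = v₀ + at → t = (0 − 51.2) / -9.81 = 5.22 s
v² = v₀² + 2aΔx → Δx = (0² − 51.2²)/(2·-9.81) = 134 m

Phase 3 (free fall): v₀ = 0 m/s, a = -9.81 m/s².
Falls 198 m from rest: t = √(2·198/9.81) = 6.35 s; v = g·t = 62.3 m/s.
Total time = 2.50 + 5.22 + 6.35 = 14.1 s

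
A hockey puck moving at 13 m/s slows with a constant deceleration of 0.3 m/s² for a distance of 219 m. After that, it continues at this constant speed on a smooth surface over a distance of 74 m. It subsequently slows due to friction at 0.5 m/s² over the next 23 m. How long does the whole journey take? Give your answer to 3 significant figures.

Phase 1 (decelerating): v₀ = 13.0 m/s, a = -0.3 m/s².
v² = v₀² + 2aΔx = 13.0² + 2·-0.3·219 = 37.6 → v = 6.13 m/s
t = (v − v₀)/a = (6.13 − 13.0)/-0.3 = 22.9 s

Phase 2 (constant speed): v₀ = 6.13 m/s, a = 0 m/s².
Constant speed: t = d/v = 74/6.13 = 12.1 s

Phase 3 (decelerating): v₀ = 6.13 m/s, a = -0.5 m/s².
v² = v₀² + 2aΔx = 6.13² + 2·-0.5·23 = 14.6 → v = 3.82 m/s
t = (v − v₀)/a = (3.82 − 6.13)/-0.5 = 4.62 s
Total time = 22.9 + 12.1 + 4.62 = 39.6 s

39.6 s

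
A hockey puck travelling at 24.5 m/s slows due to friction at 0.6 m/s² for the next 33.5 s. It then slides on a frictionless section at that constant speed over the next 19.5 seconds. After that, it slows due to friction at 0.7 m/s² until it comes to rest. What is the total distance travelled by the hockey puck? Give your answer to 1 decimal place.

Phase 1 (decelerating): v₀ = 24.5 m/s, a = -0.6 m/s².
v = v₀ + at = 24.5 + (-0.6)(33.5) = 4.40 m/s
Δx = v₀t + ½at² = 24.5·33.5 + 0.5·-0.6·33.5² = 484 m

Phase 2 (constant speed): v₀ = 4.40 m/s, a = 0 m/s².
v = v₀ + at = 4.40 + (0)(19.5) = 4.40 m/s
Δx = v₀t + ½at² = 4.40·19.5 + 0.5·0·19.5² = 85.8 m

Phase 3 (decelerating): v₀ = 4.40 m/s, a = -0.7 m/s².
v = v₀ + at → t = (0 − 4.40) / -0.7 = 6.29 s
v² = v₀² + 2aΔx → Δx = (0² − 4.40²)/(2·-0.7) = 13.8 m
Total distance = 484 + 85.8 + 13.8 = 584 m

583.7 m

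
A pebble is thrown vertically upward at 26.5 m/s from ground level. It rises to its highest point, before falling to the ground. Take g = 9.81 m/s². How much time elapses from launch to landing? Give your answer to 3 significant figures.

5.40 s

Phase 1 (rising): v₀ = 26.5 m/s, a = -9.81 m/s².
v = v₀ + at → t = (0 − 26.5) / -9.81 = 2.70 s
v² = v₀² + 2aΔx → Δx = (0² − 26.5²)/(2·-9.81) = 35.8 m

Phase 2 (falling): v₀ = 0 m/s, a = -9.81 m/s².
Falls 35.8 m from rest: t = √(2·35.8/9.81) = 2.70 s; v = g·t = 26.5 m/s.
Total time = 2.70 + 2.70 = 5.40 s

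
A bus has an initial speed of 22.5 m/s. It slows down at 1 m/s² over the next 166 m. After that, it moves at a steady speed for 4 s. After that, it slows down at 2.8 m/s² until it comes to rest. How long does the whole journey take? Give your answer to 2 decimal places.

Phase 1 (decelerating): v₀ = 22.5 m/s, a = -1 m/s².
v² = v₀² + 2aΔx = 22.5² + 2·-1·166 = 174 → v = 13.2 m/s
t = (v − v₀)/a = (13.2 − 22.5)/-1 = 9.30 s

Phase 2 (constant speed): v₀ = 13.2 m/s, a = 0 m/s².
v = v₀ + at = 13.2 + (0)(4) = 13.2 m/s
Δx = v₀t + ½at² = 13.2·4 + 0.5·0·4² = 52.8 m

Phase 3 (decelerating): v₀ = 13.2 m/s, a = -2.8 m/s².
v = v₀ + at → t = (0 − 13.2) / -2.8 = 4.71 s
v² = v₀² + 2aΔx → Δx = (0² − 13.2²)/(2·-2.8) = 31.1 m
Total time = 9.30 + 4.00 + 4.71 = 18.0 s

18.01 s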